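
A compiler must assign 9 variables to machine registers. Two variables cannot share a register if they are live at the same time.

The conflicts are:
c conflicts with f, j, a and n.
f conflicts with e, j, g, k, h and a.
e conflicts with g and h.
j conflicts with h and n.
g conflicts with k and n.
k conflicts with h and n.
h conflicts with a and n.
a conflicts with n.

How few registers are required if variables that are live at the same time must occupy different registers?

3

h, a, n are mutually in conflict, so at least 3 registers are needed.
A valid assignment using 3 registers: c=2, f=1, e=3, j=3, g=2, k=3, h=2, a=3, n=1. No two conflicting variables share a register.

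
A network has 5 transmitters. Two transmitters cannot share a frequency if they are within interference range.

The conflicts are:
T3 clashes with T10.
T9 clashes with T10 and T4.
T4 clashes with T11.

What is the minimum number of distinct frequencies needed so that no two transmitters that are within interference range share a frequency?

2

T9 and T4 conflict, so at least 2 frequencies are needed.
2 frequencies suffice: frequency 1 → {T10, T4}; frequency 2 → {T3, T9, T11}. Every pair that conflicts lands in different frequencies.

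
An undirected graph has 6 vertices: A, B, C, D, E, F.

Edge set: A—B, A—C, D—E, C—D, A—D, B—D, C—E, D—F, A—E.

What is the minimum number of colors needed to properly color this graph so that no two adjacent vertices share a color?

4

A, C, D, E are pairwise adjacent (a clique of size 4), so at least 4 colors are needed.
One proper 4-coloring: A=2, B=3, C=4, D=1, E=3, F=2. No two adjacent vertices share a color.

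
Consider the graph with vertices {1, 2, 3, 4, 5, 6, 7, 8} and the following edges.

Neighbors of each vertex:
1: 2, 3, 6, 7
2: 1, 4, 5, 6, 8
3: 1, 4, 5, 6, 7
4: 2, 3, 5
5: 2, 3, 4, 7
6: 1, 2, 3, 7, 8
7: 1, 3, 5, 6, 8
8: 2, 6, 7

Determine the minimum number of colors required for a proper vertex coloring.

4

1, 3, 6, 7 are pairwise adjacent (a clique of size 4), so at least 4 colors are needed.
4 colors suffice: color red → {5, 6}; color blue → {2, 7}; color green → {3, 8}; color yellow → {1, 4}. Every edge joins two different colors.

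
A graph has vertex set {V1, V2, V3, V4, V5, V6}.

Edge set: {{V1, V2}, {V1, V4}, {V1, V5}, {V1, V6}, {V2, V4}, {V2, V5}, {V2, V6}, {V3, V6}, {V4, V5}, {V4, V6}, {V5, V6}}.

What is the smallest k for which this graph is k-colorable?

5

V1, V2, V4, V5, V6 form a clique, so at least 5 colors are needed.
One proper 5-coloring: V1=2, V2=4, V3=2, V4=3, V5=5, V6=1. No two adjacent vertices share a color.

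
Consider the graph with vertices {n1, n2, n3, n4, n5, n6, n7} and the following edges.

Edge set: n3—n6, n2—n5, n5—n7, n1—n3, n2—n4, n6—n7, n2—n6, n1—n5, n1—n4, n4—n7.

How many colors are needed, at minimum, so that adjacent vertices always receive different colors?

3

The cycle n1-n3-n6-n2-n4-n1 has odd length 5, so it cannot be 2-colored; at least 3 colors are needed.
3 colors suffice: color R → {n1, n6}; color B → {n2, n3, n7}; color G → {n4, n5}. Every edge joins two different colors.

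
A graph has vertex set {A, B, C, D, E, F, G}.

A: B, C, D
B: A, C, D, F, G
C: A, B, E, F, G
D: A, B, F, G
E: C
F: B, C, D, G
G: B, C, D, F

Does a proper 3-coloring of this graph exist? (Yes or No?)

No

B, C, F, G form a clique, so at least 4 colors are needed.
So 3 colors are not enough.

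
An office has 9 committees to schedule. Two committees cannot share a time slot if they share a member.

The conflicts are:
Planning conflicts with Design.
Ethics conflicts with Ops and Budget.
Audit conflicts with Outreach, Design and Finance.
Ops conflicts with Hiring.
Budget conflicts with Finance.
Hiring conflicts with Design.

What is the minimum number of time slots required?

3

The cycle Finance-Audit-Design-Hiring-Ops-Ethics-Budget-Finance has odd length 7, so it cannot be 2-colored; at least 3 time slots are needed.
A valid assignment using 3 time slots: Planning=1, Ethics=3, Audit=1, Outreach=2, Ops=2, Budget=1, Hiring=1, Design=2, Finance=2. Every pair that conflicts lands in different time slots.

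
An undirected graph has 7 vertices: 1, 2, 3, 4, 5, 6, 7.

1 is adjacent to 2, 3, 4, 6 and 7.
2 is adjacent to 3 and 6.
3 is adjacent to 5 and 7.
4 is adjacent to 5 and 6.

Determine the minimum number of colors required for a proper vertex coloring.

3

1, 3, 7 are pairwise adjacent, so at least 3 colors are needed.
3 colors suffice: color red → {1, 5}; color blue → {3, 6}; color green → {2, 4, 7}. Every edge joins two different colors.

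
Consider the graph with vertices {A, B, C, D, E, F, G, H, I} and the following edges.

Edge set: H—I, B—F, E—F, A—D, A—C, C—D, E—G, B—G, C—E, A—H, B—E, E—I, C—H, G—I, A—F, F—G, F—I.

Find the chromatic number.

E, F, G, I are mutually adjacent (a clique of size 4), so at least 4 colors are needed.
4 colors suffice: A=1, B=3, C=2, D=3, E=1, F=2, G=4, H=4, I=3. No two adjacent vertices share a color.

4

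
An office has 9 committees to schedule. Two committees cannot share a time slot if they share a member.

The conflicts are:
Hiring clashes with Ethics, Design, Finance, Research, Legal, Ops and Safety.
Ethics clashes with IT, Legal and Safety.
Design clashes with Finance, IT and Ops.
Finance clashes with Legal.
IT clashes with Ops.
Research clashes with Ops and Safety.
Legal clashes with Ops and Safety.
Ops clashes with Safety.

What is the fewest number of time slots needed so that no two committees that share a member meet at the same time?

Hiring, Ethics, Legal, Safety all conflict with each other, so at least 4 time slots are needed.
4 time slots suffice: time slot 1 → {Hiring, IT}; time slot 2 → {Ethics, Finance, Ops}; time slot 3 → {Design, Safety}; time slot 4 → {Research, Legal}. No two conflicting committees share a time slot.

4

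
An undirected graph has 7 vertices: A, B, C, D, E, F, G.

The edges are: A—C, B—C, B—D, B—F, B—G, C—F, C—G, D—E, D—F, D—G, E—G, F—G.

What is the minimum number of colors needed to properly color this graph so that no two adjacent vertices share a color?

B, C, F, G are pairwise adjacent (a clique of size 4), so at least 4 colors are needed.
4 colors suffice: color red → {A, G}; color blue → {B, E}; color green → {C, D}; color yellow → {F}. No two adjacent vertices share a color.

4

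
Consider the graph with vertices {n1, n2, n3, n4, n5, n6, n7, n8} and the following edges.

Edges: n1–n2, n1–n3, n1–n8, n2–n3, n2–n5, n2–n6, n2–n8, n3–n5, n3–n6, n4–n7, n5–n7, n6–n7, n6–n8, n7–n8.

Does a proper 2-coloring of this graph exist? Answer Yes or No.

n2, n3, n6 are mutually adjacent, so at least 3 colors are needed.
So 2 colors are not enough.

No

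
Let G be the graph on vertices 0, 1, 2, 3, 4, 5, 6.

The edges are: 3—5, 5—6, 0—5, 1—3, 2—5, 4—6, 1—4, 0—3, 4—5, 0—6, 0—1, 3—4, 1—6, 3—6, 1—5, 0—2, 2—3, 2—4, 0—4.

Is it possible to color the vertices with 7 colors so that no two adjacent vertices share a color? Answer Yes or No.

Yes

The chromatic number is 6. 0, 1, 3, 4, 5, 6 are mutually adjacent (a clique of size 6), so at least 6 colors are needed.
A valid assignment using 6 colors: 0=d, 1=e, 2=e, 3=a, 4=b, 5=c, 6=f.
Since 7 ≥ 6, a proper 7-coloring certainly exists.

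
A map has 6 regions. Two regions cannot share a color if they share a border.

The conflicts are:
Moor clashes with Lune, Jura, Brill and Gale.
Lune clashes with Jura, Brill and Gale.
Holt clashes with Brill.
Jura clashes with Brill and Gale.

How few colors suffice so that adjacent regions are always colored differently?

4

Moor, Lune, Jura, Brill all conflict with each other, so at least 4 colors are needed.
4 colors suffice: color 1 → {Brill, Gale}; color 2 → {Moor, Holt}; color 3 → {Lune}; color 4 → {Jura}. No two conflicting regions share a color.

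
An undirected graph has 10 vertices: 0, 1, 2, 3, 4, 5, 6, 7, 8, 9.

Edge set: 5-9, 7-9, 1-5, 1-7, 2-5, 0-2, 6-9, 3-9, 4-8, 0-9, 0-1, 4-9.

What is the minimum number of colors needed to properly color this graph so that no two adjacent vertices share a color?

2

4 and 8 are adjacent, so at least 2 colors are needed.
2 colors suffice: 0=blue, 1=red, 2=red, 3=blue, 4=blue, 5=blue, 6=blue, 7=blue, 8=red, 9=red. Each edge has distinct colors on its endpoints.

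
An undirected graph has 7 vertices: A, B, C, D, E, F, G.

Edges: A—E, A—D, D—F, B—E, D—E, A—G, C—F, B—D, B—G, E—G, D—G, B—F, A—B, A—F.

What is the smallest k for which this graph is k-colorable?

A, B, D, E, G form a clique, so at least 5 colors are needed.
A valid assignment using 5 colors: A=1, B=3, C=1, D=2, E=4, F=4, G=5. Every edge joins two different colors.

5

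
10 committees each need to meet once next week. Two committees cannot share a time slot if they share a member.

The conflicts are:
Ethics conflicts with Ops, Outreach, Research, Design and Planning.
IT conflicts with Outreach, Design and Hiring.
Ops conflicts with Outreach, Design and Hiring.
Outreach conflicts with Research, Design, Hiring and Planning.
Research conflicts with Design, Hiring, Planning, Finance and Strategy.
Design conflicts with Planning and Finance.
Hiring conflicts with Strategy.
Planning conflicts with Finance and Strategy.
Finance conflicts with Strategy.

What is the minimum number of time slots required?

Ethics, Outreach, Research, Design, Planning all conflict with each other, so at least 5 time slots are needed.
5 time slots suffice: time slot 1 → {Outreach, Finance}; time slot 2 → {IT, Ops, Research}; time slot 3 → {Design, Hiring}; time slot 4 → {Planning}; time slot 5 → {Ethics, Strategy}. Every pair that conflicts lands in different time slots.

5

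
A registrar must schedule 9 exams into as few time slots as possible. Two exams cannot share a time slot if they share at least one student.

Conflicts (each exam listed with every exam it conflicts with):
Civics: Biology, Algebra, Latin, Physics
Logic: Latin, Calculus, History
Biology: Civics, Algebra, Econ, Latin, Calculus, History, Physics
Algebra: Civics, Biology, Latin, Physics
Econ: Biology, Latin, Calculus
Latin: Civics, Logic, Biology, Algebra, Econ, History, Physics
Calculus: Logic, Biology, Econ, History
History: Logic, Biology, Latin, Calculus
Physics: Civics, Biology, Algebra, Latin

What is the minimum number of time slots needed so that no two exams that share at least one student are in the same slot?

Civics, Biology, Algebra, Latin, Physics pairwise conflict, so at least 5 time slots are needed.
5 time slots suffice: time slot 1 → {Logic, Biology}; time slot 2 → {Latin, Calculus}; time slot 3 → {Civics, Econ, History}; time slot 4 → {Algebra}; time slot 5 → {Physics}. Every pair that conflicts lands in different time slots.

5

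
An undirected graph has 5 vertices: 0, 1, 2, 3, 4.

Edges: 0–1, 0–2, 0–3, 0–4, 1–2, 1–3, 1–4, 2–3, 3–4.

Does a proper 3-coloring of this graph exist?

No

0, 1, 2, 3 are mutually adjacent (a clique of size 4), so at least 4 colors are needed.
So 3 colors are not enough.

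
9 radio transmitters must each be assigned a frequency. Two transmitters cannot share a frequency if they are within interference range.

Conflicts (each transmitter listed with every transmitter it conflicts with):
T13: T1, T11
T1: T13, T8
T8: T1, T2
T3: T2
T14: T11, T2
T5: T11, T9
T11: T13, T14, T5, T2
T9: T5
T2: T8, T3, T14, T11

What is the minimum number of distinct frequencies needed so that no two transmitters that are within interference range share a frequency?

T14, T11, T2 pairwise conflict, so at least 3 frequencies are needed.
3 frequencies suffice: frequency 1 → {T8, T3, T11, T9}; frequency 2 → {T13, T5, T2}; frequency 3 → {T1, T14}. No two conflicting transmitters share a frequency.

3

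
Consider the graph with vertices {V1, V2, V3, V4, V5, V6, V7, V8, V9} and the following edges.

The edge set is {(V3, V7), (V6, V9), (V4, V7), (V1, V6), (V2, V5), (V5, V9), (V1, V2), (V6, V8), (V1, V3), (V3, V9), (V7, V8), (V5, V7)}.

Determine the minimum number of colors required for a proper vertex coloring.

3

The cycle V1-V6-V9-V5-V2-V1 has odd length 5, so it cannot be 2-colored; at least 3 colors are needed.
One proper 3-coloring: V1=1, V2=3, V3=2, V4=2, V5=2, V6=2, V7=1, V8=3, V9=1. Each edge has distinct colors on its endpoints.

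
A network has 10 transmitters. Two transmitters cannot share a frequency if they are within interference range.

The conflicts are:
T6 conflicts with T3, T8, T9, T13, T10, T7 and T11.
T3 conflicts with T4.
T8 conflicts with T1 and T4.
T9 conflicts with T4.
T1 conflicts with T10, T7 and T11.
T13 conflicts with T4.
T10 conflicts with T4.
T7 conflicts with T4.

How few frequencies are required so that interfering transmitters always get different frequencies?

2

T8 and T1 conflict, so at least 2 frequencies are needed.
2 frequencies suffice: frequency 1 → {T6, T1, T4}; frequency 2 → {T3, T8, T9, T13, T10, T7, T11}. Every pair that conflicts lands in different frequencies.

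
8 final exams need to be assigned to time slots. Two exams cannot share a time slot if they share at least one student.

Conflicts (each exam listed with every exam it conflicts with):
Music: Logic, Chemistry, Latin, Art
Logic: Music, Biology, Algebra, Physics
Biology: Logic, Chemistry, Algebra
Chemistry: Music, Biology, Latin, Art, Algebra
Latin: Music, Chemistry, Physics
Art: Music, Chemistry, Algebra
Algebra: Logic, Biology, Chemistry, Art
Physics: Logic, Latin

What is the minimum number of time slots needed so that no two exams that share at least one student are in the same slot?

3

Logic, Biology, Algebra pairwise conflict, so at least 3 time slots are needed.
3 time slots suffice: time slot 1 → {Logic, Chemistry}; time slot 2 → {Music, Algebra, Physics}; time slot 3 → {Biology, Latin, Art}. Every pair that conflicts lands in different time slots.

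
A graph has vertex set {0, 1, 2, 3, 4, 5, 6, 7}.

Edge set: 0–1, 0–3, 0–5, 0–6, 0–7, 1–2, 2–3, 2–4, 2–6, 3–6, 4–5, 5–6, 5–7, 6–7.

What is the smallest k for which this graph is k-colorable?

4

0, 5, 6, 7 form a clique, so at least 4 colors are needed.
4 colors suffice: color a → {0, 2}; color b → {1, 4, 6}; color c → {3, 5}; color d → {7}. Every edge joins two different colors.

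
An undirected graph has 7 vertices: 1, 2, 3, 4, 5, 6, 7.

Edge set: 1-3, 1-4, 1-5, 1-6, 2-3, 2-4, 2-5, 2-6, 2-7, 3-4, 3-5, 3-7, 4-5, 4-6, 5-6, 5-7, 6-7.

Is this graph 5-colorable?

The chromatic number is 4. 2, 5, 6, 7 are mutually adjacent (a clique of size 4), so at least 4 colors are needed.
4 colors suffice: color red → {5}; color blue → {3, 6}; color green → {1, 2}; color yellow → {4, 7}.
Since 5 ≥ 4, a proper 5-coloring certainly exists.

Yes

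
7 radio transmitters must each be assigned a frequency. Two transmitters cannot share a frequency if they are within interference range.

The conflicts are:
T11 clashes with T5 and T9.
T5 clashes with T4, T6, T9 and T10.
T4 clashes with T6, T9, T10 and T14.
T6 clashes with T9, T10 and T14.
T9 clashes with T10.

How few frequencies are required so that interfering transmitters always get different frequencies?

T5, T4, T6, T9, T10 all conflict with each other, so at least 5 frequencies are needed.
5 frequencies suffice: frequency 1 → {T11, T6}; frequency 2 → {T5, T14}; frequency 3 → {T9}; frequency 4 → {T4}; frequency 5 → {T10}. No two conflicting transmitters share a frequency.

5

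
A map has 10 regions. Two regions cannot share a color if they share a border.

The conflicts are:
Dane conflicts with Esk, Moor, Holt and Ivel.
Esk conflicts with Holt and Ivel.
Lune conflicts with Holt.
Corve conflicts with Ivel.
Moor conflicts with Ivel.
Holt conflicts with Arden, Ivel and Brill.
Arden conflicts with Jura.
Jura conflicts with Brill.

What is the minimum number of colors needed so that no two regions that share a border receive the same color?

4

Dane, Esk, Holt, Ivel are mutually in conflict, so at least 4 colors are needed.
A valid assignment using 4 colors: Dane=3, Esk=4, Lune=2, Corve=1, Moor=1, Holt=1, Arden=2, Ivel=2, Jura=1, Brill=2. Every pair that conflicts lands in different colors.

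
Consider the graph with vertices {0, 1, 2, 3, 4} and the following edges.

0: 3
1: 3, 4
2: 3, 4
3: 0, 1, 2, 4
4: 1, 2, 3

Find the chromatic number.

1, 3, 4 form a triangle, so at least 3 colors are needed.
3 colors suffice: color a → {3}; color b → {0, 4}; color c → {1, 2}. Every edge joins two different colors.

3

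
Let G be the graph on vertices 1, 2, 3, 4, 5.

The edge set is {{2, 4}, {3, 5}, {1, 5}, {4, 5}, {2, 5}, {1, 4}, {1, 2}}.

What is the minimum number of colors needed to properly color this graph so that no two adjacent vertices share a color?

1, 2, 4, 5 are pairwise adjacent (a clique of size 4), so at least 4 colors are needed.
4 colors suffice: color a → {5}; color b → {3, 4}; color c → {1}; color d → {2}. Each edge has distinct colors on its endpoints.

4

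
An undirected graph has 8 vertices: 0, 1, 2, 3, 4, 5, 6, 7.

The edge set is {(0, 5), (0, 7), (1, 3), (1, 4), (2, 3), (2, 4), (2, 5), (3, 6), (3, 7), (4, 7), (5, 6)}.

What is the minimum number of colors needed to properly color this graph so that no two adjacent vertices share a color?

3

The cycle 0-7-3-6-5-0 has odd length 5, so it cannot be 2-colored; at least 3 colors are needed.
3 colors suffice: 0=green, 1=blue, 2=blue, 3=red, 4=red, 5=red, 6=blue, 7=blue. Every edge joins two different colors.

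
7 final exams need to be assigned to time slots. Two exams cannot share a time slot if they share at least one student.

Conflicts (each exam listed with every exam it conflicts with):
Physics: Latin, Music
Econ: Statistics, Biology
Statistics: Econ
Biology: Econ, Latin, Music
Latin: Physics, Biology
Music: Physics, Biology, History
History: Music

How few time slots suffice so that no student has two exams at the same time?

2

Econ and Statistics conflict, so at least 2 time slots are needed.
2 time slots suffice: time slot 1 → {Econ, Latin, Music}; time slot 2 → {Physics, Statistics, Biology, History}. Every pair that conflicts lands in different time slots.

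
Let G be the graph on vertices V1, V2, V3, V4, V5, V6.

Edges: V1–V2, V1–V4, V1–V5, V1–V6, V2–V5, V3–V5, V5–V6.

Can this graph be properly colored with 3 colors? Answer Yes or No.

The chromatic number is 3. V1, V5, V6 are pairwise adjacent, so at least 3 colors are needed.
3 colors suffice: V1=blue, V2=green, V3=blue, V4=red, V5=red, V6=green.
That is already a proper 3-coloring.

Yes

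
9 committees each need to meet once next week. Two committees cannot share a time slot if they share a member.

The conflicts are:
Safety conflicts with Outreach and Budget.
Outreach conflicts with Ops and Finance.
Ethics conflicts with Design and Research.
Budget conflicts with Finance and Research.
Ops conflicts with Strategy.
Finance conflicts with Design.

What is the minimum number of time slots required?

3

The cycle Research-Budget-Finance-Design-Ethics-Research has odd length 5, so it cannot be 2-colored; at least 3 time slots are needed.
A valid assignment using 3 time slots: Safety=1, Outreach=2, Ethics=3, Budget=2, Ops=1, Finance=1, Strategy=2, Design=2, Research=1. Each listed conflict is separated.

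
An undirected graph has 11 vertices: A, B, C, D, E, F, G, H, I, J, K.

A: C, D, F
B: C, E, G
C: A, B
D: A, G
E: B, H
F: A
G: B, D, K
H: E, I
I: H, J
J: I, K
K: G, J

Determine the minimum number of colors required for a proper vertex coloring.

3

The cycle G-D-A-C-B-G has odd length 5, so it cannot be 2-colored; at least 3 colors are needed.
3 colors suffice: color 1 → {A, G, H, J}; color 2 → {B, D, F, I, K}; color 3 → {C, E}. Each edge has distinct colors on its endpoints.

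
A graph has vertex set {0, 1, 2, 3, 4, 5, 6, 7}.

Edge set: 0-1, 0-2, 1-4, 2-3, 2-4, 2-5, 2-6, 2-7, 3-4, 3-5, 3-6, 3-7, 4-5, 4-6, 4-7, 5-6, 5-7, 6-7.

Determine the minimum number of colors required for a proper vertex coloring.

2, 3, 4, 5, 6, 7 are mutually adjacent (a clique of size 6), so at least 6 colors are needed.
One proper 6-coloring: 0=a, 1=b, 2=b, 3=e, 4=a, 5=c, 6=d, 7=f. No two adjacent vertices share a color.

6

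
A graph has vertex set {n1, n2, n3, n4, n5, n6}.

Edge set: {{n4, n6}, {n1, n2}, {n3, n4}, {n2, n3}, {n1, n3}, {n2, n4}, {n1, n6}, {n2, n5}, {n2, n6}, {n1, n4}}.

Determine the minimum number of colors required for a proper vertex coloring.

4

n1, n2, n3, n4 are pairwise adjacent (a clique of size 4), so at least 4 colors are needed.
4 colors suffice: n1=2, n2=1, n3=4, n4=3, n5=2, n6=4. Each edge has distinct colors on its endpoints.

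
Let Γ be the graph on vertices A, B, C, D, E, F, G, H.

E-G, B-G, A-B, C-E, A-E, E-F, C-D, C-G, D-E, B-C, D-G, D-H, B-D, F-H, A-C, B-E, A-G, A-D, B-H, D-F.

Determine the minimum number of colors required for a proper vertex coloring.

A, B, C, D, E, G are pairwise adjacent (a clique of size 6), so at least 6 colors are needed.
One proper 6-coloring: A=5, B=3, C=6, D=1, E=2, F=3, G=4, H=2. Every edge joins two different colors.

6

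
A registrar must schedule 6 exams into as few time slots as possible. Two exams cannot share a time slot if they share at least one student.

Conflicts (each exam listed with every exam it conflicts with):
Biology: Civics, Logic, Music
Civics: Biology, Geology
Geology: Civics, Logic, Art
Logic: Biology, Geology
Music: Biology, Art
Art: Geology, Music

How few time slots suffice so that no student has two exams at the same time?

The cycle Music-Biology-Civics-Geology-Art-Music has odd length 5, so it cannot be 2-colored; at least 3 time slots are needed.
3 time slots suffice: Biology=1, Civics=2, Geology=1, Logic=2, Music=3, Art=2. Every pair that conflicts lands in different time slots.

3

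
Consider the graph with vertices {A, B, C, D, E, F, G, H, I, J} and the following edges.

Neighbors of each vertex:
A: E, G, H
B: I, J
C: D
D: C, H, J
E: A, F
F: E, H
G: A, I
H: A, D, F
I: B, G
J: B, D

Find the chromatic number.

The cycle H-D-J-B-I-G-A-H has odd length 7, so it cannot be 2-colored; at least 3 colors are needed.
3 colors suffice: A=2, B=1, C=1, D=2, E=1, F=2, G=1, H=1, I=2, J=3. Each edge has distinct colors on its endpoints.

3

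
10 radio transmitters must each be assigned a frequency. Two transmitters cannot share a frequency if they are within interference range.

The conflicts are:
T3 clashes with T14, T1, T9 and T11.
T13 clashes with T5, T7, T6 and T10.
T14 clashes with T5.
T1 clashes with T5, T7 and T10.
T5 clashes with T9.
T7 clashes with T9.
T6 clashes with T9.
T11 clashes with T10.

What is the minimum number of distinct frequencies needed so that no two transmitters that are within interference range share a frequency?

T1 and T7 conflict, so at least 2 frequencies are needed.
Using 2 frequencies: T3=2, T13=1, T14=1, T1=1, T5=2, T7=2, T6=2, T9=1, T11=1, T10=2. No two conflicting transmitters share a frequency.

2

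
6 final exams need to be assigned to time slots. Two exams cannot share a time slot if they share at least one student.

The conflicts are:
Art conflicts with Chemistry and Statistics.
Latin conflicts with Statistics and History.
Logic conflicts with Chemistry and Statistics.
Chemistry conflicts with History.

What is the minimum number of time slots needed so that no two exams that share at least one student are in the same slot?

The cycle Chemistry-Art-Statistics-Latin-History-Chemistry has odd length 5, so it cannot be 2-colored; at least 3 time slots are needed.
A valid assignment using 3 time slots: Art=2, Latin=3, Logic=2, Chemistry=1, Statistics=1, History=2. No two conflicting exams share a time slot.

3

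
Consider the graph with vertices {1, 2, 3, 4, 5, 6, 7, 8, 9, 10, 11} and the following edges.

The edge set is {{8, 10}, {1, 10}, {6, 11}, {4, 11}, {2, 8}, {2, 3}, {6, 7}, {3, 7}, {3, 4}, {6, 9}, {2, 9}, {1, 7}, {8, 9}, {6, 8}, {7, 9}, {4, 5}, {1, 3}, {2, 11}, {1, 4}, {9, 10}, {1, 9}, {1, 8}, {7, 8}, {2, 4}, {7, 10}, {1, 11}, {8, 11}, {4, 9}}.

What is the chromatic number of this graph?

1, 7, 8, 9, 10 are mutually adjacent (a clique of size 5), so at least 5 colors are needed.
5 colors suffice: color red → {3, 5, 9, 11}; color blue → {4, 8}; color green → {1, 2, 6}; color yellow → {7}; color purple → {10}. Each edge has distinct colors on its endpoints.

5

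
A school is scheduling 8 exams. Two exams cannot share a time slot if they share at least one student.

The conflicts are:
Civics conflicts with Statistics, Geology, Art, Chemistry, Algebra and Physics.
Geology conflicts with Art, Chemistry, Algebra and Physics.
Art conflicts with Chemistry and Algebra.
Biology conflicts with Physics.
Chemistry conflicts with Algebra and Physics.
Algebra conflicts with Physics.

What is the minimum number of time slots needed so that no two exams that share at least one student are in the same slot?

5

Civics, Geology, Art, Chemistry, Algebra pairwise conflict, so at least 5 time slots are needed.
5 time slots suffice: Civics=1, Statistics=2, Geology=3, Art=4, Biology=1, Chemistry=2, Algebra=5, Physics=4. Each listed conflict is separated.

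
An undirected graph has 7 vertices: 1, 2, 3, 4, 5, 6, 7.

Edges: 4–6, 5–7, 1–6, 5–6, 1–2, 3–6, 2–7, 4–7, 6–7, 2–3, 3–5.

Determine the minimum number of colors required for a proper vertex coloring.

5, 6, 7 are pairwise adjacent, so at least 3 colors are needed.
3 colors suffice: 1=b, 2=a, 3=b, 4=c, 5=c, 6=a, 7=b. Each edge has distinct colors on its endpoints.

3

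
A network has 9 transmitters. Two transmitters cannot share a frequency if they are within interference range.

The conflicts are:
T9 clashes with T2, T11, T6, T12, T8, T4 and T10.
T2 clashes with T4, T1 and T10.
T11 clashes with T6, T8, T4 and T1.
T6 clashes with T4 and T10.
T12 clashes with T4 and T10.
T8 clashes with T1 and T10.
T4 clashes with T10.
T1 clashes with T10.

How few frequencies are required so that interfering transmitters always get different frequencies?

T9, T6, T4, T10 are mutually in conflict, so at least 4 frequencies are needed.
4 frequencies suffice: frequency 1 → {T11, T10}; frequency 2 → {T9, T1}; frequency 3 → {T8, T4}; frequency 4 → {T2, T6, T12}. Every pair that conflicts lands in different frequencies.

4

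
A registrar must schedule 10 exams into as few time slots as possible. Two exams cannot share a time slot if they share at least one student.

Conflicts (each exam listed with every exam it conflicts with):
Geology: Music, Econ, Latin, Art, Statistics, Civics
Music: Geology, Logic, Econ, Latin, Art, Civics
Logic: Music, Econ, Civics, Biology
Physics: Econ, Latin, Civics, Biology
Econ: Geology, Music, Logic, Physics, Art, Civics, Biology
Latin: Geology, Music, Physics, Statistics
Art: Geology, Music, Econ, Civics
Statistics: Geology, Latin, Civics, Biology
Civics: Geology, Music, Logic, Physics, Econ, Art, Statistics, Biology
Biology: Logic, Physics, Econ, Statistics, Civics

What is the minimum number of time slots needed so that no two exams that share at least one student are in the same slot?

5

Geology, Music, Econ, Art, Civics all conflict with each other, so at least 5 time slots are needed.
5 time slots suffice: time slot 1 → {Latin, Civics}; time slot 2 → {Econ, Statistics}; time slot 3 → {Geology, Biology}; time slot 4 → {Music, Physics}; time slot 5 → {Logic, Art}. No two conflicting exams share a time slot.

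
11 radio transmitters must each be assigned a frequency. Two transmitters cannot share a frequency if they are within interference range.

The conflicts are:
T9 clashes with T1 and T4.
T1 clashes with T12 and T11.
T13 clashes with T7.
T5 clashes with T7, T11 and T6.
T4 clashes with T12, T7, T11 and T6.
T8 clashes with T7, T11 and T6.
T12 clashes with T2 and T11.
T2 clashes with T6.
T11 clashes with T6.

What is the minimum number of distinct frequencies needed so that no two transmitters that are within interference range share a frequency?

T8, T11, T6 pairwise conflict, so at least 3 frequencies are needed.
3 frequencies suffice: frequency 1 → {T9, T7, T2, T11}; frequency 2 → {T13, T12, T6}; frequency 3 → {T1, T5, T4, T8}. Each listed conflict is separated.

3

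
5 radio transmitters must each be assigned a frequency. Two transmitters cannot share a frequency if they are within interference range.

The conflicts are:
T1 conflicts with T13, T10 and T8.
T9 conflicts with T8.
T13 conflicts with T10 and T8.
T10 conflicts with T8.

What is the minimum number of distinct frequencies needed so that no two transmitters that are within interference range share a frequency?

4

T1, T13, T10, T8 pairwise conflict, so at least 4 frequencies are needed.
4 frequencies suffice: frequency 1 → {T8}; frequency 2 → {T1, T9}; frequency 3 → {T10}; frequency 4 → {T13}. Each listed conflict is separated.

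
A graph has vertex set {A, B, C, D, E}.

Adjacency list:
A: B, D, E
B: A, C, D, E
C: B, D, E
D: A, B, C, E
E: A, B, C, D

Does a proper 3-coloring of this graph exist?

B, C, D, E form a clique, so at least 4 colors are needed.
So 3 colors are not enough.

No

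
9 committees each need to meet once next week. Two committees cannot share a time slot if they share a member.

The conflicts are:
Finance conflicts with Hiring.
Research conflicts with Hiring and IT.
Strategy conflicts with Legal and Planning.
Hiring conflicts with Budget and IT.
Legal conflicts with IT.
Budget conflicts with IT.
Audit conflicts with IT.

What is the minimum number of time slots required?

Hiring, Budget, IT all conflict with each other, so at least 3 time slots are needed.
3 time slots suffice: time slot 1 → {Finance, Strategy, IT}; time slot 2 → {Hiring, Legal, Planning, Audit}; time slot 3 → {Research, Budget}. Each listed conflict is separated.

3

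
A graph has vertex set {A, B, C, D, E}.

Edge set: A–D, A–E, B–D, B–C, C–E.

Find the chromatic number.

The cycle B-D-A-E-C-B has odd length 5, so it cannot be 2-colored; at least 3 colors are needed.
3 colors suffice: color 1 → {A, B}; color 2 → {D, E}; color 3 → {C}. No two adjacent vertices share a color.

3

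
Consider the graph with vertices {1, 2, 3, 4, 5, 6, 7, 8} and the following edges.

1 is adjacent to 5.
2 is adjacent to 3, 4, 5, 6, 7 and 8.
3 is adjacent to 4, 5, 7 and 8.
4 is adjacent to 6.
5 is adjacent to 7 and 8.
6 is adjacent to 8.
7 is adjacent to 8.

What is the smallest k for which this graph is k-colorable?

2, 3, 5, 7, 8 are pairwise adjacent (a clique of size 5), so at least 5 colors are needed.
5 colors suffice: color red → {1, 2}; color blue → {4, 8}; color green → {5, 6}; color yellow → {3}; color purple → {7}. Each edge has distinct colors on its endpoints.

5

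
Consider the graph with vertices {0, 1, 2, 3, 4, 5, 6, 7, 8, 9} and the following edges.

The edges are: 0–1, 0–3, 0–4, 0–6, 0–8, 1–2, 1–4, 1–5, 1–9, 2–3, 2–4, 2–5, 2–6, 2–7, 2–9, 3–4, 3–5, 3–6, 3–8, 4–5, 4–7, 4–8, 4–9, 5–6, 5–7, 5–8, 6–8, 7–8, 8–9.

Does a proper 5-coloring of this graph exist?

The chromatic number is 4. 3, 4, 5, 8 form a clique, so at least 4 colors are needed.
4 colors suffice: 0=c, 1=d, 2=b, 3=d, 4=a, 5=c, 6=a, 7=d, 8=b, 9=c.
Since 5 ≥ 4, a proper 5-coloring certainly exists.

Yes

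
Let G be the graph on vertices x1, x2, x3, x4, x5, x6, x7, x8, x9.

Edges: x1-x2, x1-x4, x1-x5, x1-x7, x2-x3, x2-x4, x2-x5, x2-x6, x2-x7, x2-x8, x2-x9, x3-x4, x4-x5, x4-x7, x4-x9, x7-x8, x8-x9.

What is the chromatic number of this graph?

4

x1, x2, x4, x5 are mutually adjacent (a clique of size 4), so at least 4 colors are needed.
4 colors suffice: color red → {x2}; color blue → {x4, x6, x8}; color green → {x1, x3, x9}; color yellow → {x5, x7}. No two adjacent vertices share a color.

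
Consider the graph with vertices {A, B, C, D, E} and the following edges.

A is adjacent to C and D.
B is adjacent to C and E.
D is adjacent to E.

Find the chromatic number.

3

The cycle B-C-A-D-E-B has odd length 5, so it cannot be 2-colored; at least 3 colors are needed.
3 colors suffice: color 1 → {A, E}; color 2 → {C, D}; color 3 → {B}. No two adjacent vertices share a color.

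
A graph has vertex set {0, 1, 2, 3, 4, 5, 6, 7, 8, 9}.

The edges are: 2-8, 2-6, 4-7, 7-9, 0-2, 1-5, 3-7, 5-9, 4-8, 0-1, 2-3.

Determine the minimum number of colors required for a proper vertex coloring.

3

The cycle 2-3-7-4-8-2 has odd length 5, so it cannot be 2-colored; at least 3 colors are needed.
3 colors suffice: 0=b, 1=a, 2=a, 3=b, 4=b, 5=c, 6=b, 7=a, 8=c, 9=b. Every edge joins two different colors.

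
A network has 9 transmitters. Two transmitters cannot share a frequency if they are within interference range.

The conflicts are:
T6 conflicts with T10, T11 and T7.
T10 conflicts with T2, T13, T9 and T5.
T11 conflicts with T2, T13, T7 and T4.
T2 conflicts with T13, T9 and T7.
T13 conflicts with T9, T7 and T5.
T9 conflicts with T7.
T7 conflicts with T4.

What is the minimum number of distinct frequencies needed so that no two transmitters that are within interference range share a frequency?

T11, T2, T13, T7 pairwise conflict, so at least 4 frequencies are needed.
4 frequencies suffice: frequency 1 → {T10, T7}; frequency 2 → {T6, T13, T4}; frequency 3 → {T11, T9, T5}; frequency 4 → {T2}. No two conflicting transmitters share a frequency.

4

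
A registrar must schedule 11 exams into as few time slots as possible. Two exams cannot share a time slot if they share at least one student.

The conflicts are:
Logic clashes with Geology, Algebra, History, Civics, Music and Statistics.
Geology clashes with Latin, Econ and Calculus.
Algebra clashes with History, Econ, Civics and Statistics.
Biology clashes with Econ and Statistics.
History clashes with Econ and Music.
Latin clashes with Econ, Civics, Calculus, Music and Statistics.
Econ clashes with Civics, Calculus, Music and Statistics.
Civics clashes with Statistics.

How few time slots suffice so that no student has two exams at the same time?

Geology, Latin, Econ, Calculus all conflict with each other, so at least 4 time slots are needed.
4 time slots suffice: time slot 1 → {Logic, Econ}; time slot 2 → {Algebra, Biology, Latin}; time slot 3 → {Geology, Music, Statistics}; time slot 4 → {History, Civics, Calculus}. Each listed conflict is separated.

4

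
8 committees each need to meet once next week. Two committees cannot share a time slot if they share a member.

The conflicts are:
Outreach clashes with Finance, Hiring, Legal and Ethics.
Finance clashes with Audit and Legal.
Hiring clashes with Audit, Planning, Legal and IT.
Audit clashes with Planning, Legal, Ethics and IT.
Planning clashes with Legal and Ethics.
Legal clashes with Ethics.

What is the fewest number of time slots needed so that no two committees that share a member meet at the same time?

4

Audit, Planning, Legal, Ethics pairwise conflict, so at least 4 time slots are needed.
Using 4 time slots: Outreach=1, Finance=3, Hiring=3, Audit=1, Planning=4, Legal=2, Ethics=3, IT=2. Each listed conflict is separated.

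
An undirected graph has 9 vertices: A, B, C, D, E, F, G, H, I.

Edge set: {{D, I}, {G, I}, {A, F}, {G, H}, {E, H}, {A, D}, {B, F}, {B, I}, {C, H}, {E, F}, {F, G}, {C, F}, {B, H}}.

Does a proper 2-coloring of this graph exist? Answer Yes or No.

The cycle G-I-D-A-F-G has odd length 5, so it cannot be 2-colored; at least 3 colors are needed.
So 2 colors are not enough.

No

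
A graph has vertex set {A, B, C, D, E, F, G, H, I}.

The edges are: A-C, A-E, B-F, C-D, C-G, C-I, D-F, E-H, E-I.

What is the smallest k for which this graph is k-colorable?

2

D and F are adjacent, so at least 2 colors are needed.
2 colors suffice: color red → {C, E, F}; color blue → {A, B, D, G, H, I}. No two adjacent vertices share a color.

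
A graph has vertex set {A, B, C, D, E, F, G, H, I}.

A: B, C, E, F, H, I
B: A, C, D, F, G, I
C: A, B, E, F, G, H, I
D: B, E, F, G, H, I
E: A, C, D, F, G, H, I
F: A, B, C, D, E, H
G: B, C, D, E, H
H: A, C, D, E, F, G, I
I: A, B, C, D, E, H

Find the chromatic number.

A, C, E, H, I form a clique, so at least 5 colors are needed.
5 colors suffice: color 1 → {B, E}; color 2 → {H}; color 3 → {C, D}; color 4 → {A, G}; color 5 → {F, I}. No two adjacent vertices share a color.

5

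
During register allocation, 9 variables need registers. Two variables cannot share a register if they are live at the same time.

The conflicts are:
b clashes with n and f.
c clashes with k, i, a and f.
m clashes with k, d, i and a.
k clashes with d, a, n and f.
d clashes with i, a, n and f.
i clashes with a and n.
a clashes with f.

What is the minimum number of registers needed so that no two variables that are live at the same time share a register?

4

c, k, a, f all conflict with each other, so at least 4 registers are needed.
4 registers suffice: register 1 → {b, k, i}; register 2 → {c, d}; register 3 → {a, n}; register 4 → {m, f}. No two conflicting variables share a register.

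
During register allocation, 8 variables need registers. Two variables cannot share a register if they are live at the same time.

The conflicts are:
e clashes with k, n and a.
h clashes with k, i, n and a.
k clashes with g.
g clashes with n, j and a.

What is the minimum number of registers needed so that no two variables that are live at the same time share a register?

2

h and n conflict, so at least 2 registers are needed.
2 registers suffice: register 1 → {e, h, g}; register 2 → {k, i, n, j, a}. Every pair that conflicts lands in different registers.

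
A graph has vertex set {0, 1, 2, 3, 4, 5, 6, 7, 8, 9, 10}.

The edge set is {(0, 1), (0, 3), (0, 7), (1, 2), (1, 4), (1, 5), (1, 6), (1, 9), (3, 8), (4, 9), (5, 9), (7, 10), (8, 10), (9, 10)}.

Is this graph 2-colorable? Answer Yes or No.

No

1, 4, 9 are mutually adjacent, so at least 3 colors are needed.
So 2 colors are not enough.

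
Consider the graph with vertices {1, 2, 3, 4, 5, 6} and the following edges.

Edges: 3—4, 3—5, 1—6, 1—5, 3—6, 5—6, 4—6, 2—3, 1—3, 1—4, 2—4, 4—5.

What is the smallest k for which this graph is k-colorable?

5

1, 3, 4, 5, 6 are pairwise adjacent (a clique of size 5), so at least 5 colors are needed.
5 colors suffice: color red → {4}; color blue → {3}; color green → {1, 2}; color yellow → {5}; color purple → {6}. Each edge has distinct colors on its endpoints.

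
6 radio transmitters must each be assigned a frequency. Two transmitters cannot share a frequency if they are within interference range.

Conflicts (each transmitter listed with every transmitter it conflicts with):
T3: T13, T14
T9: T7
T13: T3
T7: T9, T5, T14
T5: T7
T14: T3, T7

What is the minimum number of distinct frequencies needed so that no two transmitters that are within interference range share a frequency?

T7 and T14 conflict, so at least 2 frequencies are needed.
A valid assignment using 2 frequencies: T3=1, T9=2, T13=2, T7=1, T5=2, T14=2. No two conflicting transmitters share a frequency.

2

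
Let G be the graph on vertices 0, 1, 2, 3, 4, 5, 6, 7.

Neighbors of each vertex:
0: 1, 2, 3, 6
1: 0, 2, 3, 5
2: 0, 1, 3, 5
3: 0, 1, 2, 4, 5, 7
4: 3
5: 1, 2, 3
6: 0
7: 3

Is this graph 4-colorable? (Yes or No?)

The chromatic number is 4. 1, 2, 3, 5 form a clique, so at least 4 colors are needed.
4 colors suffice: color a → {3, 6}; color b → {1, 4, 7}; color c → {2}; color d → {0, 5}.
That is already a proper 4-coloring.

Yes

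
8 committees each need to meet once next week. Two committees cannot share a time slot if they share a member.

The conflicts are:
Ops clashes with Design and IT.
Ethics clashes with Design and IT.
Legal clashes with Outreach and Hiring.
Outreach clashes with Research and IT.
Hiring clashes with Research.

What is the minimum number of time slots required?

Ethics and IT conflict, so at least 2 time slots are needed.
2 time slots suffice: time slot 1 → {Ops, Ethics, Outreach, Hiring}; time slot 2 → {Legal, Design, Research, IT}. Each listed conflict is separated.

2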